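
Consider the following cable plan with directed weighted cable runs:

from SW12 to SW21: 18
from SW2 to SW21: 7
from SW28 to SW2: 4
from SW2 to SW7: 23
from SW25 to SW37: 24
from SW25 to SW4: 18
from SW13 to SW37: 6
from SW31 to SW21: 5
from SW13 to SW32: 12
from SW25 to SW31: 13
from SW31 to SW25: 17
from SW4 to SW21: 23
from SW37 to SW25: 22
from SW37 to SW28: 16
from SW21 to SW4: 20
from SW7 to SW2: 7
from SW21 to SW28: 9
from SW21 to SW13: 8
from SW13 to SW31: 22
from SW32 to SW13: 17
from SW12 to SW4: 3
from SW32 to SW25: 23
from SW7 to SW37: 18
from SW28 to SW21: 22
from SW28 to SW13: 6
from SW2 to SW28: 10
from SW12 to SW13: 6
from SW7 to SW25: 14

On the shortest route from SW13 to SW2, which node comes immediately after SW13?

Compare a few routes:
SW13 - SW31 - SW21 - SW28 - SW2: 22+5+9+4 = 40
SW13 - SW37 - SW25 - SW31 - SW21 - SW28 - SW2: 6+22+13+5+9+4 = 59
SW13 - SW37 - SW28 - SW2: 6+16+4 = 26
Cheapest is SW13 - SW37 - SW28 - SW2 at 26.
So from SW13 the first move is to SW37.

SW37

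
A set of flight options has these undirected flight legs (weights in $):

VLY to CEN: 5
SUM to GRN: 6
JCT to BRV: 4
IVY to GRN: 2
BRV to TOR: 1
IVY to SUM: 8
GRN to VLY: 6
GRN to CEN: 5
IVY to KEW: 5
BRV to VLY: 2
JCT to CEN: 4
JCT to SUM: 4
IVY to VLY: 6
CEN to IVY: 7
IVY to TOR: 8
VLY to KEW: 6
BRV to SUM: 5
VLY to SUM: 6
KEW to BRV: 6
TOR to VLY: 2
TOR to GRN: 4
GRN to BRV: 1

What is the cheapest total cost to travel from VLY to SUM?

Running Dijkstra from VLY:
VLY: 0
TOR: 2  (via VLY)
BRV: 2  (via VLY)
GRN: 3  (via BRV)
CEN: 5  (via VLY)
IVY: 5  (via GRN)
JCT: 6  (via BRV)
SUM: 6  (via VLY)
Shortest route: VLY → SUM = $6.

$6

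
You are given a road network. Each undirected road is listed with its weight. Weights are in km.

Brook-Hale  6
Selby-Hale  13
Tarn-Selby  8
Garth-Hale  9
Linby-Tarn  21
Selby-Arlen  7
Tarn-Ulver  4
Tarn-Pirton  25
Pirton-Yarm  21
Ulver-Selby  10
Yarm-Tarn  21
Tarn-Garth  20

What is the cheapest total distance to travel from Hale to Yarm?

42 km

Candidate routes:
Hale → Selby → Tarn → Yarm: 13+8+21 = 42
Hale → Selby → Ulver → Tarn → Yarm: 13+10+4+21 = 48
Cheapest is Hale → Selby → Tarn → Yarm at 42 km.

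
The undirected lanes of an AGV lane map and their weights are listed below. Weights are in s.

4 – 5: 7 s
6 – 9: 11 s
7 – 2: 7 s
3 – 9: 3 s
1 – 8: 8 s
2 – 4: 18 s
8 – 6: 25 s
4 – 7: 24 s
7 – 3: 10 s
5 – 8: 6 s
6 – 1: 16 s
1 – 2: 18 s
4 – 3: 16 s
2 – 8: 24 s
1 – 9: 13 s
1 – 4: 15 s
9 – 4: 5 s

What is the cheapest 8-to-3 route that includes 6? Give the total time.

38 s

Shortest 8→6: 8 → 1 → 6 = 24
Shortest 6→3: 6 → 9 → 3 = 14
Total via 6: 24 + 14 = 38 s.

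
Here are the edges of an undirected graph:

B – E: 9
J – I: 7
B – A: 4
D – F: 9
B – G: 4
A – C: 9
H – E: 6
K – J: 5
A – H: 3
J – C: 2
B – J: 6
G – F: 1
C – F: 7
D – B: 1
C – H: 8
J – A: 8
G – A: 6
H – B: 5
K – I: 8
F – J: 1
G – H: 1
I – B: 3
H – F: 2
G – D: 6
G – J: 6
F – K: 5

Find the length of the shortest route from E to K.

13

Enumerating some paths:
E → H → F → J → K: 6+2+1+5 = 14
E → H → G → F → J → K: 6+1+1+1+5 = 14
E → H → F → K: 6+2+5 = 13
E → H → G → J → K: 6+1+6+5 = 18
Cheapest is E → H → F → K at 13.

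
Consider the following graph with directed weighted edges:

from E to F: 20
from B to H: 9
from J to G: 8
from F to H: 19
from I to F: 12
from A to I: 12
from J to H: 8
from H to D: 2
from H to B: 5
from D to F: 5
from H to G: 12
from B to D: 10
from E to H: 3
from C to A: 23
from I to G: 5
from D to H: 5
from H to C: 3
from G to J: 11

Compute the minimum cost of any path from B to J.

32

Shortest distances from B:
B: 0
H: 9  (via B)
D: 10  (via B)
C: 12  (via H)
F: 15  (via D)
G: 21  (via H)
J: 32  (via G)
Shortest route: B–H–G–J = 32.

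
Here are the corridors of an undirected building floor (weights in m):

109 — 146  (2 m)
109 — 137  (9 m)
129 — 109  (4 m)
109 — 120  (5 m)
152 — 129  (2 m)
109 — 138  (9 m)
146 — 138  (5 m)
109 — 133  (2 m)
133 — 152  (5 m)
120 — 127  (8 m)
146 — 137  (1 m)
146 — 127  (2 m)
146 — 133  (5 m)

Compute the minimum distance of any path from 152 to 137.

9 m

Enumerating some paths:
152 → 133 → 109 → 146 → 137: 5+2+2+1 = 10
152 → 129 → 109 → 146 → 137: 2+4+2+1 = 9
152 → 133 → 146 → 137: 5+5+1 = 11
The minimum is 9 m via 152 → 129 → 109 → 146 → 137.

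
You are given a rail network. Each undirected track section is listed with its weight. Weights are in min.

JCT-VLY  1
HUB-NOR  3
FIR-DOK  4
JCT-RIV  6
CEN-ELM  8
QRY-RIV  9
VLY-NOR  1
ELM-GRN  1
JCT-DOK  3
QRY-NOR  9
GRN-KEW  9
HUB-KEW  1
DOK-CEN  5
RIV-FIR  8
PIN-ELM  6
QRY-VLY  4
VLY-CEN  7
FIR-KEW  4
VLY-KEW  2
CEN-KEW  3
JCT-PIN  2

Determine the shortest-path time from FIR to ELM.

Shortest distances from FIR:
FIR: 0
KEW: 4  (via FIR)
DOK: 4  (via FIR)
HUB: 5  (via KEW)
VLY: 6  (via KEW)
NOR: 7  (via VLY)
JCT: 7  (via DOK)
CEN: 7  (via KEW)
RIV: 8  (via FIR)
PIN: 9  (via JCT)
QRY: 10  (via VLY)
GRN: 13  (via KEW)
ELM: 14  (via GRN)
Shortest route: FIR → KEW → GRN → ELM = 14 min.

14 min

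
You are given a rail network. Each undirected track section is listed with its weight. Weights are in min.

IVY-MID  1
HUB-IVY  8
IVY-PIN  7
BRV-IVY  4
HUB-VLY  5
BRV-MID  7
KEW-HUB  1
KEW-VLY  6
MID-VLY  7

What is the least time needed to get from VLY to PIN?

15 min

Settle nodes by increasing distance from VLY:
VLY: 0
HUB: 5  (via VLY)
KEW: 6  (via VLY)
MID: 7  (via VLY)
IVY: 8  (via MID)
BRV: 12  (via IVY)
PIN: 15  (via IVY)
Shortest route: VLY–MID–IVY–PIN = 15 min.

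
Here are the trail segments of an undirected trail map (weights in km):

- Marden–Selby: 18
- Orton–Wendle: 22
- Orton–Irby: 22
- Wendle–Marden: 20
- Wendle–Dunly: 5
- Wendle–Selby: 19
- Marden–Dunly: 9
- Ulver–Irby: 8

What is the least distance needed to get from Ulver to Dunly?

Shortest distances from Ulver:
Ulver: 0
Irby: 8  (via Ulver)
Orton: 30  (via Irby)
Wendle: 52  (via Orton)
Dunly: 57  (via Wendle)
Shortest route: Ulver–Irby–Orton–Wendle–Dunly = 57 km.

57 km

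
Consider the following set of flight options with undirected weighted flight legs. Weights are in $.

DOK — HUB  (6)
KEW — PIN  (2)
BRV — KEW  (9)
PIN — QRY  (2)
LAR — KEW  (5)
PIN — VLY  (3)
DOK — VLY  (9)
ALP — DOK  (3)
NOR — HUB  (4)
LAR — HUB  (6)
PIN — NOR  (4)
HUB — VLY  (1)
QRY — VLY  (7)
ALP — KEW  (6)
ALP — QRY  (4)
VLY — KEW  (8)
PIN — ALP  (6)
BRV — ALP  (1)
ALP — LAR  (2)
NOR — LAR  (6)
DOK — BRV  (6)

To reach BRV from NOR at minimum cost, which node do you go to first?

LAR

Enumerating some paths:
NOR–LAR–ALP–BRV: 6+2+1 = 9
NOR–PIN–QRY–ALP–BRV: 4+2+4+1 = 11
NOR–PIN–ALP–BRV: 4+6+1 = 11
The minimum is $9 via NOR–LAR–ALP–BRV.
So from NOR the first move is to LAR.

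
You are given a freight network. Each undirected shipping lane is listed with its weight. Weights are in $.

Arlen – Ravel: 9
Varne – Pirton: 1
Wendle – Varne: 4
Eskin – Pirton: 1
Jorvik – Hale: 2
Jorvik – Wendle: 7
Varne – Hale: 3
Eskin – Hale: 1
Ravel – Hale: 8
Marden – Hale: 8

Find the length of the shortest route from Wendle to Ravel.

$15

Running Dijkstra from Wendle:
Wendle: 0
Varne: 4  (via Wendle)
Pirton: 5  (via Varne)
Eskin: 6  (via Pirton)
Hale: 7  (via Varne)
Jorvik: 7  (via Wendle)
Marden: 15  (via Hale)
Ravel: 15  (via Hale)
Shortest route: Wendle → Varne → Hale → Ravel = $15.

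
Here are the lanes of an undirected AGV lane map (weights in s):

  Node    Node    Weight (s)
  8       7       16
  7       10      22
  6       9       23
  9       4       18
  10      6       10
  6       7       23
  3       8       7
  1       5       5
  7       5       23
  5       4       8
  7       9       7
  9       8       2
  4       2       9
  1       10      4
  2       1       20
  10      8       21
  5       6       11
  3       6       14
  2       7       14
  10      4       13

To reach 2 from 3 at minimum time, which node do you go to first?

Candidate routes:
3–8–9–4–2: 7+2+18+9 = 36
3–8–9–7–2: 7+2+7+14 = 30
3–6–5–4–2: 14+11+8+9 = 42
3–8–7–2: 7+16+14 = 37
Cheapest is 3–8–9–7–2 at 30 s.
So from 3 the first move is to 8.

8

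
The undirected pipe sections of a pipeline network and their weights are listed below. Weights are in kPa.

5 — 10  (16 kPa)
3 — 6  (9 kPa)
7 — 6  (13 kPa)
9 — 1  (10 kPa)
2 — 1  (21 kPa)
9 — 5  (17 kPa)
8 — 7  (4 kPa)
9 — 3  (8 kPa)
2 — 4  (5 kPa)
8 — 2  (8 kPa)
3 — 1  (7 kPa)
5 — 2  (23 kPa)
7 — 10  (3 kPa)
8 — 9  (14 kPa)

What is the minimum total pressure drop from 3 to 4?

33 kPa

Enumerating some paths:
3 - 6 - 7 - 8 - 2 - 4: 9+13+4+8+5 = 39
3 - 9 - 1 - 2 - 4: 8+10+21+5 = 44
3 - 9 - 8 - 2 - 4: 8+14+8+5 = 35
3 - 1 - 2 - 4: 7+21+5 = 33
The minimum is 33 kPa via 3 - 1 - 2 - 4.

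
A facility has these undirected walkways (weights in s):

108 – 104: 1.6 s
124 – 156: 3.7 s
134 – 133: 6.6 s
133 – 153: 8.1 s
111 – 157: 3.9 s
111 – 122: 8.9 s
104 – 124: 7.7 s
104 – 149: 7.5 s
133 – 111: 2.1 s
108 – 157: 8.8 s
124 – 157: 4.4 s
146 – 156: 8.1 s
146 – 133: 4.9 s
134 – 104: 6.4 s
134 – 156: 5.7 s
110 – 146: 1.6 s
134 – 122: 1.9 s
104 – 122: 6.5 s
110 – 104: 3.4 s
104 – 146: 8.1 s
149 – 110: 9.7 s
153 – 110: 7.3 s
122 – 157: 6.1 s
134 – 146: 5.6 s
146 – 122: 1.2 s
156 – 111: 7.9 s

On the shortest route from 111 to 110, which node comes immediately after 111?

Compare a few routes:
111 - 133 - 146 - 110: 2.1+4.9+1.6 = 8.6
111 - 122 - 146 - 110: 8.9+1.2+1.6 = 11.7
111 - 133 - 134 - 122 - 146 - 110: 2.1+6.6+1.9+1.2+1.6 = 13.4
111 - 157 - 122 - 146 - 110: 3.9+6.1+1.2+1.6 = 12.8
The minimum is 8.6 s via 111 - 133 - 146 - 110.
So from 111 the first move is to 133.

133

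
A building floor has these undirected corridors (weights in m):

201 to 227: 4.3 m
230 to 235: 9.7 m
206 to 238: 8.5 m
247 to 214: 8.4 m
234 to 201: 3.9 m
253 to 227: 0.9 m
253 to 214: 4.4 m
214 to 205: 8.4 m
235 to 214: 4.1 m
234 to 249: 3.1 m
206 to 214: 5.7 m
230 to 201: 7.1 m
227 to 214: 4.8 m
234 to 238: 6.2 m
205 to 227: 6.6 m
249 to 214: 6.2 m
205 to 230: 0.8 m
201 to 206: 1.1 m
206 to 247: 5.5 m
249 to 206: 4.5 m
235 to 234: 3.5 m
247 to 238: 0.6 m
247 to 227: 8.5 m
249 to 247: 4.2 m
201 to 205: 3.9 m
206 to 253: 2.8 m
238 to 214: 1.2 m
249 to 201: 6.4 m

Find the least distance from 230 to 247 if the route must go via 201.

Best 230 to 201: 230–205–201 costing 4.7
Shortest 201→247: 201–206–247 = 6.6
Total via 201: 4.7 + 6.6 = 11.3 m.

11.3 m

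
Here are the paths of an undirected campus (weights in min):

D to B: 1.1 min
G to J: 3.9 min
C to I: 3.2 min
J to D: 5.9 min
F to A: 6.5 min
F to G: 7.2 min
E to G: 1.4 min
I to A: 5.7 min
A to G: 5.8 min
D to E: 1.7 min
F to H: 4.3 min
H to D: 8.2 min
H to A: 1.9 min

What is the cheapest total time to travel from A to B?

10 min

Compare a few routes:
A → H → D → B: 1.9+8.2+1.1 = 11.2
A → H → F → G → E → D → B: 1.9+4.3+7.2+1.4+1.7+1.1 = 17.6
A → G → E → D → B: 5.8+1.4+1.7+1.1 = 10
A → G → J → D → B: 5.8+3.9+5.9+1.1 = 16.7
The minimum is 10 min via A → G → E → D → B.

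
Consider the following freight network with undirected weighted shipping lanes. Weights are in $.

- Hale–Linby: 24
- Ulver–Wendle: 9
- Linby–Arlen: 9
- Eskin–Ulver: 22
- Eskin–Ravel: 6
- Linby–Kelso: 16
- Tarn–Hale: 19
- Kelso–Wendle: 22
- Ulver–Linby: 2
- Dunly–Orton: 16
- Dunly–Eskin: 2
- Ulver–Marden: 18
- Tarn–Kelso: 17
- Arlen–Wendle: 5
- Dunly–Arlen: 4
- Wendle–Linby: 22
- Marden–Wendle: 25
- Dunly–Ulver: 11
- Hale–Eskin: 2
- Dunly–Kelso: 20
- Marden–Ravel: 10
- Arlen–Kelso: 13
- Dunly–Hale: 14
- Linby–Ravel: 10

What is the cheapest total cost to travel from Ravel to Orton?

Compare a few routes:
Ravel → Eskin → Dunly → Orton: 6+2+16 = 24
Ravel → Eskin → Hale → Dunly → Orton: 6+2+14+16 = 38
The minimum is $24 via Ravel → Eskin → Dunly → Orton.

$24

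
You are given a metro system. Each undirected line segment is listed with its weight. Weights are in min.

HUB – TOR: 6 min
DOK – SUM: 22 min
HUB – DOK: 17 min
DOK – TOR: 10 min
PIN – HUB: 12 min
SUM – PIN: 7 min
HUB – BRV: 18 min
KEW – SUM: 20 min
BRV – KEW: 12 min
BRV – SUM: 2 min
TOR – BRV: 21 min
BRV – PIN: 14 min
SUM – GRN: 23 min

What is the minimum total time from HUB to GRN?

42 min

Settle nodes by increasing distance from HUB:
HUB: 0
TOR: 6  (via HUB)
PIN: 12  (via HUB)
DOK: 16  (via TOR)
BRV: 18  (via HUB)
SUM: 19  (via PIN)
KEW: 30  (via BRV)
GRN: 42  (via SUM)
Shortest route: HUB–PIN–SUM–GRN = 42 min.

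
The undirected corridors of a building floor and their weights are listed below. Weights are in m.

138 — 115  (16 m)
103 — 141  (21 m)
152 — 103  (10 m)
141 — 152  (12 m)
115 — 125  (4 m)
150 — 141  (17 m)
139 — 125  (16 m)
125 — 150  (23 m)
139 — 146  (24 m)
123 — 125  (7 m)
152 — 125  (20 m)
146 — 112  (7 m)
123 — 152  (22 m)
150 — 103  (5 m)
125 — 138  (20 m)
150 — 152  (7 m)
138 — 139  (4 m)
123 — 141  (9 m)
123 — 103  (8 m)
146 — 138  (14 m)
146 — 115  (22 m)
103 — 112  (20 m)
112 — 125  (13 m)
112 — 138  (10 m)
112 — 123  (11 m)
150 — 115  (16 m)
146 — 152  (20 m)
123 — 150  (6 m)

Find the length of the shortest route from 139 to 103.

Settle nodes by increasing distance from 139:
139: 0
138: 4  (via 139)
112: 14  (via 138)
125: 16  (via 139)
146: 18  (via 138)
115: 20  (via 138)
123: 23  (via 125)
150: 29  (via 123)
103: 31  (via 123)
Shortest route: 139 → 125 → 123 → 103 = 31 m.

31 m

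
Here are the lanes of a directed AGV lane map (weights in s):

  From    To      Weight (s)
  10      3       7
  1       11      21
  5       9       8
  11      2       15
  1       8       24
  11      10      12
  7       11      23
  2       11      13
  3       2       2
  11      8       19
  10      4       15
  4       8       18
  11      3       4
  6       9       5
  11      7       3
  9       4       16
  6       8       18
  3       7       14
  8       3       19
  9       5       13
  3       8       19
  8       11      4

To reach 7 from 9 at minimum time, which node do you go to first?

Compare a few routes:
9–4–8–3–7: 16+18+19+14 = 67
9–4–8–3–2–11–7: 16+18+19+2+13+3 = 71
9–4–8–11–7: 16+18+4+3 = 41
9–4–8–11–3–7: 16+18+4+4+14 = 56
The minimum is 41 s via 9–4–8–11–7.
So from 9 the first move is to 4.

4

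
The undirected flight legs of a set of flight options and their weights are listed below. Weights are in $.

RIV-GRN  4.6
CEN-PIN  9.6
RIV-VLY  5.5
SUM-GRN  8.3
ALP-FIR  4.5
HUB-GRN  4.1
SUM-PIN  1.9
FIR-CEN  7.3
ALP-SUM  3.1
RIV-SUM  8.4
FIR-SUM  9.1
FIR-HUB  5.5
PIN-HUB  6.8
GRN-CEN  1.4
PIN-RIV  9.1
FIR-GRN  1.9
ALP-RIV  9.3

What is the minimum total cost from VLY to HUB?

Candidate routes:
VLY → RIV → GRN → FIR → HUB: 5.5+4.6+1.9+5.5 = 17.5
VLY → RIV → PIN → HUB: 5.5+9.1+6.8 = 21.4
VLY → RIV → GRN → HUB: 5.5+4.6+4.1 = 14.2
Cheapest is VLY → RIV → GRN → HUB at $14.2.

$14.2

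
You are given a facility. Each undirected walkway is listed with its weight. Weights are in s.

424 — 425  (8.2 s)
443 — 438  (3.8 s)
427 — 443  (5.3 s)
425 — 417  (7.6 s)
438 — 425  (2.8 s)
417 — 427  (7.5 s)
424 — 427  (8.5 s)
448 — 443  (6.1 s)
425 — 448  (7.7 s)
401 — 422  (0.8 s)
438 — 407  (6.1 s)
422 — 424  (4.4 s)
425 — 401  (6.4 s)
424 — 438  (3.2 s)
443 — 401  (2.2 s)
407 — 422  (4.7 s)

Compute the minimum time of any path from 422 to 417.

Running Dijkstra from 422:
422: 0
401: 0.8  (via 422)
443: 3  (via 401)
424: 4.4  (via 422)
407: 4.7  (via 422)
438: 6.8  (via 443)
425: 7.2  (via 401)
427: 8.3  (via 443)
448: 9.1  (via 443)
417: 14.8  (via 425)
Shortest route: 422 → 401 → 425 → 417 = 14.8 s.

14.8 s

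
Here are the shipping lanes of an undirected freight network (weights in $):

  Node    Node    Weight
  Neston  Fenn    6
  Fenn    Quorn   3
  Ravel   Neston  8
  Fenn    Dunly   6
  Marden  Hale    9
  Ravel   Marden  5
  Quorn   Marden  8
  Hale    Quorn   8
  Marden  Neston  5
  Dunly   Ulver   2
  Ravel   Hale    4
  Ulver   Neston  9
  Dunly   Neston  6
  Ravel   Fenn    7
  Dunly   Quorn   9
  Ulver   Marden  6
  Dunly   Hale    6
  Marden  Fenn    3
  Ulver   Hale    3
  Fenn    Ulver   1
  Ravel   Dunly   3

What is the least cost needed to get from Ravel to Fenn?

Enumerating some paths:
Ravel–Fenn: 7 = 7
Ravel–Dunly–Ulver–Fenn: 3+2+1 = 6
Cheapest is Ravel–Dunly–Ulver–Fenn at $6.

$6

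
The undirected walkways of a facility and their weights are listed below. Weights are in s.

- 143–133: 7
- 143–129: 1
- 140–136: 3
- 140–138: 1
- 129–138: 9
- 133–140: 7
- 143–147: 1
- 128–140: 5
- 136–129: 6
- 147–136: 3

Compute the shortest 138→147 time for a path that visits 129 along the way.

11 s

Best 138 to 129: 138–129 costing 9
Best 129 to 147: 129–143–147 costing 2
Total via 129: 9 + 2 = 11 s.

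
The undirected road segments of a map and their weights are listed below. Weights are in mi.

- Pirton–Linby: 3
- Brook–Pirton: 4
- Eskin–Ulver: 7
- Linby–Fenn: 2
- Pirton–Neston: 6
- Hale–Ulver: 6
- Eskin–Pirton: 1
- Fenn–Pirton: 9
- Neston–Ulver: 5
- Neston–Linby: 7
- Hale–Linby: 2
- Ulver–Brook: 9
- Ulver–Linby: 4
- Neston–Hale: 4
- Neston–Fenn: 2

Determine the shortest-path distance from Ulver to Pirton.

Settle nodes by increasing distance from Ulver:
Ulver: 0
Linby: 4  (via Ulver)
Neston: 5  (via Ulver)
Fenn: 6  (via Linby)
Hale: 6  (via Ulver)
Pirton: 7  (via Linby)
Shortest route: Ulver → Linby → Pirton = 7 mi.

7 mi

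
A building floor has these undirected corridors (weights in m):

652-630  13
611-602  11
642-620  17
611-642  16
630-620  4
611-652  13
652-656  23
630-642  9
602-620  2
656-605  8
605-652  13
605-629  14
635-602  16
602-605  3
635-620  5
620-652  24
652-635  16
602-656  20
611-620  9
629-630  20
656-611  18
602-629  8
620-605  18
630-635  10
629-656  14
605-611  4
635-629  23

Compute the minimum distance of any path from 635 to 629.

15 m

Running Dijkstra from 635:
635: 0
620: 5  (via 635)
602: 7  (via 620)
630: 9  (via 620)
605: 10  (via 602)
611: 14  (via 620)
629: 15  (via 602)
Shortest route: 635 → 620 → 602 → 629 = 15 m.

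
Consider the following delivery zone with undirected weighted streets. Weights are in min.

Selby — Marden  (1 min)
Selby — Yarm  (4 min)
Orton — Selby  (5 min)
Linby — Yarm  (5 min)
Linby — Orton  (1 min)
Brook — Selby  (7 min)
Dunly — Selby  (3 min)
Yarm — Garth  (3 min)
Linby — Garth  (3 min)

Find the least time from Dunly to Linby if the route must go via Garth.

13 min

Shortest Dunly→Garth: Dunly–Selby–Yarm–Garth = 10
Shortest Garth→Linby: Garth–Linby = 3
Total via Garth: 10 + 3 = 13 min.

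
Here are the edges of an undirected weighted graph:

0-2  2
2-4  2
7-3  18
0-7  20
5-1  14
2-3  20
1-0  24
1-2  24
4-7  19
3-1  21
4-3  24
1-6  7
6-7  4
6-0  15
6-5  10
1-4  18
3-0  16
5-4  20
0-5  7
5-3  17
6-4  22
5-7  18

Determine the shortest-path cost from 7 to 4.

Settle nodes by increasing distance from 7:
7: 0
6: 4  (via 7)
1: 11  (via 6)
5: 14  (via 6)
3: 18  (via 7)
0: 19  (via 6)
4: 19  (via 7)
Shortest route: 7–4 = 19.

19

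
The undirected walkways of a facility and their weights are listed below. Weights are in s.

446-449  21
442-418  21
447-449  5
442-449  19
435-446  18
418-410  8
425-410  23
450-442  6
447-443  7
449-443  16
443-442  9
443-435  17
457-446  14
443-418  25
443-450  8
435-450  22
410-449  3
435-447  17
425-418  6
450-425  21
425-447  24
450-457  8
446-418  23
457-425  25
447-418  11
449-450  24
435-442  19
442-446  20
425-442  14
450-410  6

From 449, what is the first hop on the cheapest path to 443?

447

Candidate routes:
449 → 410 → 450 → 442 → 443: 3+6+6+9 = 24
449 → 410 → 450 → 443: 3+6+8 = 17
449 → 447 → 443: 5+7 = 12
449 → 443: 16 = 16
Cheapest is 449 → 447 → 443 at 12 s.
So from 449 the first move is to 447.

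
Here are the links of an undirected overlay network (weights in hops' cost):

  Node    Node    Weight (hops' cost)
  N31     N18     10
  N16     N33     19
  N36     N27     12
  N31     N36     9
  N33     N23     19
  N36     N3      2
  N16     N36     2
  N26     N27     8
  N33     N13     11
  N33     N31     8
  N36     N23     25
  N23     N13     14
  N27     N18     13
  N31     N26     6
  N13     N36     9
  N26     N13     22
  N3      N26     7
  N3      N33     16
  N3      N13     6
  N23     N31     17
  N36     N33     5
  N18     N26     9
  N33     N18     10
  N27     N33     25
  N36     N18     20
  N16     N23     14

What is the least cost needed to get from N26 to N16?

Candidate routes:
N26 - N31 - N36 - N16: 6+9+2 = 17
N26 - N27 - N36 - N16: 8+12+2 = 22
N26 - N31 - N33 - N36 - N16: 6+8+5+2 = 21
N26 - N3 - N36 - N16: 7+2+2 = 11
The minimum is 11 hops' cost via N26 - N3 - N36 - N16.

11 hops' cost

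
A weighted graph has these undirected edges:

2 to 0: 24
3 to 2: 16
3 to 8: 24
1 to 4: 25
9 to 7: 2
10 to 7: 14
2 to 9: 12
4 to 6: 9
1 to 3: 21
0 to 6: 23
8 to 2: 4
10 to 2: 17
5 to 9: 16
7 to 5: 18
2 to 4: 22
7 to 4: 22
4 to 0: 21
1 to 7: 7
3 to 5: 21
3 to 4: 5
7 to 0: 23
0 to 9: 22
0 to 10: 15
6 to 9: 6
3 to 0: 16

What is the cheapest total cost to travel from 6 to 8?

Compare a few routes:
6–4–3–2–8: 9+5+16+4 = 34
6–9–2–8: 6+12+4 = 22
6–4–2–8: 9+22+4 = 35
The minimum is 22 via 6–9–2–8.

22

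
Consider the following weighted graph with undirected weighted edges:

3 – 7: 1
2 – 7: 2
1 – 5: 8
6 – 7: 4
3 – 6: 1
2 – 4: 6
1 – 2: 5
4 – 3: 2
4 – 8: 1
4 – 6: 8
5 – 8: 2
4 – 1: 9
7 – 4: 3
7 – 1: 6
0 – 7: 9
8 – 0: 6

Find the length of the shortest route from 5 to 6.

Enumerating some paths:
5 - 8 - 4 - 7 - 6: 2+1+3+4 = 10
5 - 8 - 4 - 7 - 3 - 6: 2+1+3+1+1 = 8
5 - 8 - 4 - 3 - 6: 2+1+2+1 = 6
The minimum is 6 via 5 - 8 - 4 - 3 - 6.

6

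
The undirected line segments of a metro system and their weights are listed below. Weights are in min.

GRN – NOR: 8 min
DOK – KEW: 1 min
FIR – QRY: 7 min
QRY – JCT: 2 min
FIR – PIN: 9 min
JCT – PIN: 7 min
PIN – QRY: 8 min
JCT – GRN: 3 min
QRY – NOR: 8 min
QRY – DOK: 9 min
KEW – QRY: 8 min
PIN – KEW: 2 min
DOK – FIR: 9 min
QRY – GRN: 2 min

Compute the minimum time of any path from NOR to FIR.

Running Dijkstra from NOR:
NOR: 0
QRY: 8  (via NOR)
GRN: 8  (via NOR)
JCT: 10  (via QRY)
FIR: 15  (via QRY)
Shortest route: NOR–QRY–FIR = 15 min.

15 min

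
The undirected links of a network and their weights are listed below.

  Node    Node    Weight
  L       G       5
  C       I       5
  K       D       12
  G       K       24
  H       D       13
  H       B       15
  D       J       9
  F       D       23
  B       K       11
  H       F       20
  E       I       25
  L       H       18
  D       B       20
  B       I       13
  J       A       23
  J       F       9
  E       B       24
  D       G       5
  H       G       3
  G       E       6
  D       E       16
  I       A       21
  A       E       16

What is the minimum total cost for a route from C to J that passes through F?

62

Best C to F: C → I → B → H → F costing 53
Shortest F→J: F → J = 9
Total via F: 53 + 9 = 62.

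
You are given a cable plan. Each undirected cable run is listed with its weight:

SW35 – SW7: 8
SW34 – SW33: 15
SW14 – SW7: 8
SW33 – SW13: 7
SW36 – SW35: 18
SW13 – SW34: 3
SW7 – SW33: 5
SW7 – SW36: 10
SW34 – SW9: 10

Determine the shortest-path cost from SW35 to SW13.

Enumerating some paths:
SW35 → SW7 → SW33 → SW34 → SW13: 8+5+15+3 = 31
SW35 → SW7 → SW33 → SW13: 8+5+7 = 20
The minimum is 20 via SW35 → SW7 → SW33 → SW13.

20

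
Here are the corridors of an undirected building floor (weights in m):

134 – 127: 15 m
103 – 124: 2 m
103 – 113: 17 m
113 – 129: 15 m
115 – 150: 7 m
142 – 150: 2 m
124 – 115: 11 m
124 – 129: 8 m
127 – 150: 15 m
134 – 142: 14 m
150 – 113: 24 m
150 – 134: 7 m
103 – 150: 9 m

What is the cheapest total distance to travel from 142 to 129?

21 m

Enumerating some paths:
142 - 150 - 103 - 124 - 129: 2+9+2+8 = 21
142 - 150 - 115 - 124 - 129: 2+7+11+8 = 28
Cheapest is 142 - 150 - 103 - 124 - 129 at 21 m.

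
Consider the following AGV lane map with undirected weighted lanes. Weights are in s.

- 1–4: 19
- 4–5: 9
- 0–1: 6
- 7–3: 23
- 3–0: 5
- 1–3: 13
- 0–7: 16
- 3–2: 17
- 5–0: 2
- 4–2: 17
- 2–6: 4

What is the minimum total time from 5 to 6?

28 s

Settle nodes by increasing distance from 5:
5: 0
0: 2  (via 5)
3: 7  (via 0)
1: 8  (via 0)
4: 9  (via 5)
7: 18  (via 0)
2: 24  (via 3)
6: 28  (via 2)
Shortest route: 5–0–3–2–6 = 28 s.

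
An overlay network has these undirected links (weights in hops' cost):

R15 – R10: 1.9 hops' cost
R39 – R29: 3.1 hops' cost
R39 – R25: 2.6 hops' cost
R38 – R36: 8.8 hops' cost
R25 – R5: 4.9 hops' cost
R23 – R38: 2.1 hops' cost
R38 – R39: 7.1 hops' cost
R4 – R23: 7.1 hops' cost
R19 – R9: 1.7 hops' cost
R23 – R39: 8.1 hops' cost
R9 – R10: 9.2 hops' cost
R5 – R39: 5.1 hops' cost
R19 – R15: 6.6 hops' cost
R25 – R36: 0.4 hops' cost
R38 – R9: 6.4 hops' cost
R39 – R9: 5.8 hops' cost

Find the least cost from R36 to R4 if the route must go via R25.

18.2 hops' cost

Shortest R36→R25: R36–R25 = 0.4
Best R25 to R4: R25–R39–R23–R4 costing 17.8
Total via R25: 0.4 + 17.8 = 18.2 hops' cost.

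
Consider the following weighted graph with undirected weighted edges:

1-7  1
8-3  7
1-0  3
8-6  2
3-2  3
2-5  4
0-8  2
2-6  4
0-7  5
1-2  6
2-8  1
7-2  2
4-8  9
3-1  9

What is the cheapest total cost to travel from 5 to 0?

7

Shortest distances from 5:
5: 0
2: 4  (via 5)
8: 5  (via 2)
7: 6  (via 2)
0: 7  (via 8)
Shortest route: 5–2–8–0 = 7.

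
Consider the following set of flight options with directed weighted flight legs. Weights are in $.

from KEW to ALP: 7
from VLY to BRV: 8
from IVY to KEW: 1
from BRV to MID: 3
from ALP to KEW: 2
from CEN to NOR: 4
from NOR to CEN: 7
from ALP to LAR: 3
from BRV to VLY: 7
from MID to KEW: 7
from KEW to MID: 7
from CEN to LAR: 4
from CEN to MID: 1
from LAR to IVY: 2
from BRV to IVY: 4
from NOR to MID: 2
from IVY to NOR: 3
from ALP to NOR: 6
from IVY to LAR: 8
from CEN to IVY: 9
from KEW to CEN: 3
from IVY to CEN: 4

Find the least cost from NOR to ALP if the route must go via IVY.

$21

Shortest NOR→IVY: NOR–CEN–LAR–IVY = 13
Best IVY to ALP: IVY–KEW–ALP costing 8
Total via IVY: 13 + 8 = $21.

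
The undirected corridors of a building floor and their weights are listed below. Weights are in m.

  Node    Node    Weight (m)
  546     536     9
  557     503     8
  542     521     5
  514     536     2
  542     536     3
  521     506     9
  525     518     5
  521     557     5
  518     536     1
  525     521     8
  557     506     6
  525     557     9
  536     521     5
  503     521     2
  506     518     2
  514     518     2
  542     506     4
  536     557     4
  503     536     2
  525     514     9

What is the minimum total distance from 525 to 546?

Settle nodes by increasing distance from 525:
525: 0
518: 5  (via 525)
536: 6  (via 518)
514: 7  (via 518)
506: 7  (via 518)
503: 8  (via 536)
521: 8  (via 525)
557: 9  (via 525)
542: 9  (via 536)
546: 15  (via 536)
Shortest route: 525 → 518 → 536 → 546 = 15 m.

15 m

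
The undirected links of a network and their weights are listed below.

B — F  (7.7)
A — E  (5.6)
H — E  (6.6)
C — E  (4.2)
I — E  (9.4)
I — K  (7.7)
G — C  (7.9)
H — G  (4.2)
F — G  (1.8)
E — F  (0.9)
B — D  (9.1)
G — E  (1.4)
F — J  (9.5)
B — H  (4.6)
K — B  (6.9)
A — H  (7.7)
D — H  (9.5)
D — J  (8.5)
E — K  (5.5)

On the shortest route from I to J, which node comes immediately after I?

E

Enumerating some paths:
I - E - F - J: 9.4+0.9+9.5 = 19.8
I - K - E - G - F - J: 7.7+5.5+1.4+1.8+9.5 = 25.9
I - K - E - F - J: 7.7+5.5+0.9+9.5 = 23.6
I - E - G - F - J: 9.4+1.4+1.8+9.5 = 22.1
The minimum is 19.8 via I - E - F - J.
So from I the first move is to E.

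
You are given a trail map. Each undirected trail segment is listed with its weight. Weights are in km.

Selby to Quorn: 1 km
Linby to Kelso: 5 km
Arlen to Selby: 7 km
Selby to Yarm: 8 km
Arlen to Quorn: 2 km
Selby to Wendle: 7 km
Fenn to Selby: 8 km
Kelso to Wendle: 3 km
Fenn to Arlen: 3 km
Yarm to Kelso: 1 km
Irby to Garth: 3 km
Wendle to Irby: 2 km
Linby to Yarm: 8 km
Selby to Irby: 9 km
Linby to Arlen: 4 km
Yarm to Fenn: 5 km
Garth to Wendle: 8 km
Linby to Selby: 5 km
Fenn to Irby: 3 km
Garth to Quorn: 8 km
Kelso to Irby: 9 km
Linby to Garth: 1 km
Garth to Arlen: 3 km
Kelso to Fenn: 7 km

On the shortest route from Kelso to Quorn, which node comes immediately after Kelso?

Enumerating some paths:
Kelso - Yarm - Selby - Quorn: 1+8+1 = 10
Kelso - Wendle - Selby - Quorn: 3+7+1 = 11
Cheapest is Kelso - Yarm - Selby - Quorn at 10 km.
So from Kelso the first move is to Yarm.

Yarm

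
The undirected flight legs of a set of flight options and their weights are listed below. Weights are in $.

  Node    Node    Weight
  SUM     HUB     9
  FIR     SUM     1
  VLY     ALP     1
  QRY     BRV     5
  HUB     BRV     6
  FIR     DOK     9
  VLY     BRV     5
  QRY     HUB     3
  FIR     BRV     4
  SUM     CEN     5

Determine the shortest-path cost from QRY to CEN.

Candidate routes:
QRY–HUB–SUM–CEN: 3+9+5 = 17
QRY–BRV–FIR–SUM–CEN: 5+4+1+5 = 15
QRY–HUB–BRV–FIR–SUM–CEN: 3+6+4+1+5 = 19
Cheapest is QRY–BRV–FIR–SUM–CEN at $15.

$15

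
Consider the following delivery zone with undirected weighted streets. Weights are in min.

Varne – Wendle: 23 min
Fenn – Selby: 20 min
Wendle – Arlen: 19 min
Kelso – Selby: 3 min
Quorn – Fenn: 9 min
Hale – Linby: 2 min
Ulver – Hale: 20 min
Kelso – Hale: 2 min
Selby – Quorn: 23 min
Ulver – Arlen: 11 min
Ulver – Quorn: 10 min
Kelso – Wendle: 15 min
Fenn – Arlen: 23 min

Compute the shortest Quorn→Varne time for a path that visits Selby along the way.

Best Quorn to Selby: Quorn–Selby costing 23
Shortest Selby→Varne: Selby–Kelso–Wendle–Varne = 41
Total via Selby: 23 + 41 = 64 min.

64 min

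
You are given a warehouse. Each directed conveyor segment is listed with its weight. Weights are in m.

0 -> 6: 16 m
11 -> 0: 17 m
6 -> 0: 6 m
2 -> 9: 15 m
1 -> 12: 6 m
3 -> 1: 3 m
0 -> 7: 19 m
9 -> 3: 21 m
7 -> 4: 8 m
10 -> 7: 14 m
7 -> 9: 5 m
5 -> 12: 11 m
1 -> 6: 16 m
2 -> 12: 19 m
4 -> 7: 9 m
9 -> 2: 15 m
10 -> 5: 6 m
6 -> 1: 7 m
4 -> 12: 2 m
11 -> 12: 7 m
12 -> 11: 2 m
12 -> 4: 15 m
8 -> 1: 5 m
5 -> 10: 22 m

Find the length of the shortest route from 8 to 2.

Candidate routes:
8 → 1 → 12 → 4 → 7 → 9 → 2: 5+6+15+9+5+15 = 55
8 → 1 → 6 → 0 → 7 → 9 → 2: 5+16+6+19+5+15 = 66
The minimum is 55 m via 8 → 1 → 12 → 4 → 7 → 9 → 2.

55 m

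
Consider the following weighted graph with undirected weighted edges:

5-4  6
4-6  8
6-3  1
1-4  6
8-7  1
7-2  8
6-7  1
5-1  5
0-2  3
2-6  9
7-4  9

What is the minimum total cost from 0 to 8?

Shortest distances from 0:
0: 0
2: 3  (via 0)
7: 11  (via 2)
6: 12  (via 2)
8: 12  (via 7)
Shortest route: 0 → 2 → 7 → 8 = 12.

12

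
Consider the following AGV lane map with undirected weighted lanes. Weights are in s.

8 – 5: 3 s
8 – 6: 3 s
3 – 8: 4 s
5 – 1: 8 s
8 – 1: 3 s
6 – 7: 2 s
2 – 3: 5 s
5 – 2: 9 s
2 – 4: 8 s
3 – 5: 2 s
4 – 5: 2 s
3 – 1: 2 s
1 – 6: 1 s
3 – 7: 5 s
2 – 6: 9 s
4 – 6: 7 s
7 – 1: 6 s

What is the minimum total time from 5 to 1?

Enumerating some paths:
5 - 8 - 1: 3+3 = 6
5 - 3 - 1: 2+2 = 4
Cheapest is 5 - 3 - 1 at 4 s.

4 s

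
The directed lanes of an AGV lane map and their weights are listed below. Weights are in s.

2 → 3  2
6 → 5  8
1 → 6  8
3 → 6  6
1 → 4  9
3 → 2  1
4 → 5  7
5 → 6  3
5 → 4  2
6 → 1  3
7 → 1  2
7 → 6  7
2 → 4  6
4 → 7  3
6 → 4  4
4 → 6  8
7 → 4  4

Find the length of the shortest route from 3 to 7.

Enumerating some paths:
3–2–4–7: 1+6+3 = 10
3–6–4–7: 6+4+3 = 13
The minimum is 10 s via 3–2–4–7.

10 s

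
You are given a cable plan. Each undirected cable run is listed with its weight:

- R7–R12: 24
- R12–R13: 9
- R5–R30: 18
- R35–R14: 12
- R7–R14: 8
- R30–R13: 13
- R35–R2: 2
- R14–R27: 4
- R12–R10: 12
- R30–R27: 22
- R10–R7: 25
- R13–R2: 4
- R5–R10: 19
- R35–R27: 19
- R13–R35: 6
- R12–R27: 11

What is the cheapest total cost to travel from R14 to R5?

44

Running Dijkstra from R14:
R14: 0
R27: 4  (via R14)
R7: 8  (via R14)
R35: 12  (via R14)
R2: 14  (via R35)
R12: 15  (via R27)
R13: 18  (via R35)
R30: 26  (via R27)
R10: 27  (via R12)
R5: 44  (via R30)
Shortest route: R14 → R27 → R30 → R5 = 44.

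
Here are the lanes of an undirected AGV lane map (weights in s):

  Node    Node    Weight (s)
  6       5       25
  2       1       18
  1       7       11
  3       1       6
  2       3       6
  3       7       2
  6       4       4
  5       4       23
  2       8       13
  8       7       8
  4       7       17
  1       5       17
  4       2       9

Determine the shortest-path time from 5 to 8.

Compare a few routes:
5–1–7–8: 17+11+8 = 36
5–1–3–2–8: 17+6+6+13 = 42
5–1–3–7–8: 17+6+2+8 = 33
5–4–2–8: 23+9+13 = 45
The minimum is 33 s via 5–1–3–7–8.

33 s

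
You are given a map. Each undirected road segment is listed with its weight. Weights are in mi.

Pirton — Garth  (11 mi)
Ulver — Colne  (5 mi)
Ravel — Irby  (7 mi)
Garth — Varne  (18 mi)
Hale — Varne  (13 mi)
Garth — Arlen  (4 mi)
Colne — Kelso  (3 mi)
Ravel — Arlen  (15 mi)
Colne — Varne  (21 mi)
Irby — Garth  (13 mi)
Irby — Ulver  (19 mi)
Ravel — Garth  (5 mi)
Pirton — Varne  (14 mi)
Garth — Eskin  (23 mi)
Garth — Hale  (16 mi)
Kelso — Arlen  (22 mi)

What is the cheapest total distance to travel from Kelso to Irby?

27 mi

Settle nodes by increasing distance from Kelso:
Kelso: 0
Colne: 3  (via Kelso)
Ulver: 8  (via Colne)
Arlen: 22  (via Kelso)
Varne: 24  (via Colne)
Garth: 26  (via Arlen)
Irby: 27  (via Ulver)
Shortest route: Kelso → Colne → Ulver → Irby = 27 mi.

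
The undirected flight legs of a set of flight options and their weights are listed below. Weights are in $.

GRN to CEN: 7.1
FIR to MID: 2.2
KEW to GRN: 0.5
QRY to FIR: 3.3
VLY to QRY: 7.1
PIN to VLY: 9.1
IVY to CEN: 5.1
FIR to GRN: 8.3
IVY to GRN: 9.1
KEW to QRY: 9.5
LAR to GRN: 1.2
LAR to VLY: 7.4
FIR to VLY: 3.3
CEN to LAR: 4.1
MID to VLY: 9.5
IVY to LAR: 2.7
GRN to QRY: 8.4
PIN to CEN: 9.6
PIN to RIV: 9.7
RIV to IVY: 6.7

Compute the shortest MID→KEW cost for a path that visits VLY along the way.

Shortest MID→VLY: MID–FIR–VLY = 5.5
Shortest VLY→KEW: VLY–LAR–GRN–KEW = 9.1
Total via VLY: 5.5 + 9.1 = $14.6.

$14.6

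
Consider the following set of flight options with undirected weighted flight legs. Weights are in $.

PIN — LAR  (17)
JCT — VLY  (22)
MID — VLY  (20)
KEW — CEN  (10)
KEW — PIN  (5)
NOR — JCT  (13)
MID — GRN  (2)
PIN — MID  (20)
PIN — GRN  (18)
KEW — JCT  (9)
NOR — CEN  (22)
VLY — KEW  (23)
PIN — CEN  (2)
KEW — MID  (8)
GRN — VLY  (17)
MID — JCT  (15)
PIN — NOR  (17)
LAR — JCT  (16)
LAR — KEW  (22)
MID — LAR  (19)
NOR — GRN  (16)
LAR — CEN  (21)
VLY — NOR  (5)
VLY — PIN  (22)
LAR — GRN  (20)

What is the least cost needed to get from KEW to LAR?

Compare a few routes:
KEW - LAR: 22 = 22
KEW - JCT - LAR: 9+16 = 25
The minimum is $22 via KEW - LAR.

$22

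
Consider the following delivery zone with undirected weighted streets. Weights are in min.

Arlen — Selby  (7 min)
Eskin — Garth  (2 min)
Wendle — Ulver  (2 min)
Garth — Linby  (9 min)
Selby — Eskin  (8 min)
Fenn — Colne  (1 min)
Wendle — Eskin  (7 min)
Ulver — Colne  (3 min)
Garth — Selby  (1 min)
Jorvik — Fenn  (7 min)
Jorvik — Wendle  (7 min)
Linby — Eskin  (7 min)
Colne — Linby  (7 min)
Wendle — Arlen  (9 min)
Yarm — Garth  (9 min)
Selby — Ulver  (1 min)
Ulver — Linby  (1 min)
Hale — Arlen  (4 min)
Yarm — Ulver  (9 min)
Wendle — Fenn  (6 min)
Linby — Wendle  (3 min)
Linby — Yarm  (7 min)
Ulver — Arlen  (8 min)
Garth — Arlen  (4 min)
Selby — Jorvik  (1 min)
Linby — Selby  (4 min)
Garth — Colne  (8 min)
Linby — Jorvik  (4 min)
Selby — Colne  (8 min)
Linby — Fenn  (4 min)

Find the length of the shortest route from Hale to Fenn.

Enumerating some paths:
Hale - Arlen - Garth - Selby - Ulver - Colne - Fenn: 4+4+1+1+3+1 = 14
Hale - Arlen - Selby - Ulver - Colne - Fenn: 4+7+1+3+1 = 16
Hale - Arlen - Ulver - Colne - Fenn: 4+8+3+1 = 16
Hale - Arlen - Garth - Selby - Ulver - Linby - Fenn: 4+4+1+1+1+4 = 15
The minimum is 14 min via Hale - Arlen - Garth - Selby - Ulver - Colne - Fenn.

14 min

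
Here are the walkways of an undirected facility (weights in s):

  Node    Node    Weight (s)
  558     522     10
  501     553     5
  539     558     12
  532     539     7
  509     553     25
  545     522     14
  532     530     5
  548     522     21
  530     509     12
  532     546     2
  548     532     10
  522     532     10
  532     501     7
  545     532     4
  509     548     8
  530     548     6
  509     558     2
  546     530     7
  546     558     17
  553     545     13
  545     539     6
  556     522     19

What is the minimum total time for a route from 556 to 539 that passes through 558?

41 s

Best 556 to 558: 556–522–558 costing 29
Best 558 to 539: 558–539 costing 12
Total via 558: 29 + 12 = 41 s.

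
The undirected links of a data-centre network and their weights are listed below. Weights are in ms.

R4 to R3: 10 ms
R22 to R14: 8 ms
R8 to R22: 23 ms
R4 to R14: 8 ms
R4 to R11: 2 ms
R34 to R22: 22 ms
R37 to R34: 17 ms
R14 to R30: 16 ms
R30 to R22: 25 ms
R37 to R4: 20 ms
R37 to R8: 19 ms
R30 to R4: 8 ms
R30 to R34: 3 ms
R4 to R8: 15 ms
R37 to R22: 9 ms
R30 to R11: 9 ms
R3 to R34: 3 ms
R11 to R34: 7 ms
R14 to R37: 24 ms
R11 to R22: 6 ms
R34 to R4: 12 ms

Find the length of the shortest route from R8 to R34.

Compare a few routes:
R8 → R4 → R11 → R34: 15+2+7 = 24
R8 → R4 → R30 → R34: 15+8+3 = 26
Cheapest is R8 → R4 → R11 → R34 at 24 ms.

24 ms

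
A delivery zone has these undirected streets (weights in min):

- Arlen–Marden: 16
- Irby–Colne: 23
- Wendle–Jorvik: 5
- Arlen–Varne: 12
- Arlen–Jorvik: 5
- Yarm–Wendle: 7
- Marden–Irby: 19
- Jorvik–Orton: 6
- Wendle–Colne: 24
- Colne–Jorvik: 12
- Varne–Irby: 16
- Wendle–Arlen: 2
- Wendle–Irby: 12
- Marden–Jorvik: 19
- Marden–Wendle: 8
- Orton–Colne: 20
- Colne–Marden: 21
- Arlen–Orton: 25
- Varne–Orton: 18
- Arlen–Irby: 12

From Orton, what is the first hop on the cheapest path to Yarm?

Jorvik

Compare a few routes:
Orton → Arlen → Wendle → Yarm: 25+2+7 = 34
Orton → Jorvik → Arlen → Wendle → Yarm: 6+5+2+7 = 20
Orton → Jorvik → Wendle → Yarm: 6+5+7 = 18
Orton → Varne → Arlen → Wendle → Yarm: 18+12+2+7 = 39
Cheapest is Orton → Jorvik → Wendle → Yarm at 18 min.
So from Orton the first move is to Jorvik.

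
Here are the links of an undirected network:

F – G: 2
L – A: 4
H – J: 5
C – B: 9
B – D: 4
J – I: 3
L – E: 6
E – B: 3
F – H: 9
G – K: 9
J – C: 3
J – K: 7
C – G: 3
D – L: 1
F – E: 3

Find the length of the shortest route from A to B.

Enumerating some paths:
A - L - D - B: 4+1+4 = 9
A - L - E - B: 4+6+3 = 13
Cheapest is A - L - D - B at 9.

9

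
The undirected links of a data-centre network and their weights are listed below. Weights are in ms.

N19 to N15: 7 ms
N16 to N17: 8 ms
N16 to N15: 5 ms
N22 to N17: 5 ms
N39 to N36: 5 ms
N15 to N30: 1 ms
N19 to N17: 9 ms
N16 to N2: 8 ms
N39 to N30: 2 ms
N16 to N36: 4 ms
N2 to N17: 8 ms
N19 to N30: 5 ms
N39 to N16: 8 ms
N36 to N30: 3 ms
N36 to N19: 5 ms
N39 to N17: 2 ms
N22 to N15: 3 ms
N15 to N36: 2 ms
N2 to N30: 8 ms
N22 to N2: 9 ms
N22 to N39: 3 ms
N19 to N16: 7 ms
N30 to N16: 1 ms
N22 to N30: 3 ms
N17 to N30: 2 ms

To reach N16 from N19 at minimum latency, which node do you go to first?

N30

Candidate routes:
N19–N16: 7 = 7
N19–N30–N16: 5+1 = 6
N19–N36–N30–N16: 5+3+1 = 9
The minimum is 6 ms via N19–N30–N16.
So from N19 the first move is to N30.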